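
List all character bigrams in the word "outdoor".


Word: "outdoor" (length 7)
Number of bigrams = 7 - 2 + 1 = 6
  Position 0: "ou"
  Position 1: "ut"
  Position 2: "td"
  Position 3: "do"
  Position 4: "oo"
  Position 5: "or"
Bigrams = "ou", "ut", "td", "do", "oo", "or"


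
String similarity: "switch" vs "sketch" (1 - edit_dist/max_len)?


Word 1: "switch" (length 6)
Word 2: "sketch" (length 6)
One optimal edit sequence:
  1. keep 's'
  2. substitute 'w' -> 'k'  (+1)
  3. substitute 'i' -> 'e'  (+1)
  4. keep 't'
  5. keep 'c'
  6. keep 'h'
Edit distance = 2
Max length = max(6, 6) = 6
Similarity = 1 - 2/6
= 0.6667


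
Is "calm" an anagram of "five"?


Word 1: "five" → sorted: efiv
Word 2: "calm" → sorted: aclm
Same letters? efiv != aclm
Anagram = No


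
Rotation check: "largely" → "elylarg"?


Word: "largely", Candidate: "elylarg"
Method: check if candidate is substring of word+word
"largelylargely" contains "elylarg"? Yes
Is rotation = Yes


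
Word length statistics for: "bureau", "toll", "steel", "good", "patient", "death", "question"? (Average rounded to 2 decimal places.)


Lengths: "bureau"=6, "toll"=4, "steel"=5, "good"=4, "patient"=7, "death"=5, "question"=8
Sum = 39, Count = 7
Average = 39/7 = 5.57
= avg=5.57, min=4, max=8


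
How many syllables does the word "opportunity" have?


Word: "opportunity"
Syllable breakdown: op-por-tu-ni-ty
Counting: 5 parts
= 5 syllables


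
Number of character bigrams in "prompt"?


Word: "prompt" (length 6)
Number of 2-grams = length - 2 + 1 = 6 - 2 + 1
= 5


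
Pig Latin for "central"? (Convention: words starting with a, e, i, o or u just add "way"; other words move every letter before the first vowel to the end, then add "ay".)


Word: "central"
Starts with consonant(s) → move to end, add 'ay'
Consonant cluster: "c"
Pig Latin = "entralcay"


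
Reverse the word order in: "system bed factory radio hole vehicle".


Original: "system bed factory radio hole vehicle"
Words (1..n): system | bed | factory | radio | hole | vehicle
Reversed (n..1): vehicle | hole | radio | factory | bed | system
Result = "vehicle hole radio factory bed system"


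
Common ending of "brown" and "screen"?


Word 1: "brown"
Word 2: "screen"
Comparing from end:
  Pos -1: 'n' == 'n'
  Pos -2: 'w' != 'e' (stop)
LCS = "n" (length 1)


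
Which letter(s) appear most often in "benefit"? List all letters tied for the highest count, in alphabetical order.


Word: "benefit"
Letter counts:
  'b': 1
  'e': 2
  'f': 1
  'i': 1
  'n': 1
  't': 1
Maximum count = 2
Most frequent = 'e' (2 times each)


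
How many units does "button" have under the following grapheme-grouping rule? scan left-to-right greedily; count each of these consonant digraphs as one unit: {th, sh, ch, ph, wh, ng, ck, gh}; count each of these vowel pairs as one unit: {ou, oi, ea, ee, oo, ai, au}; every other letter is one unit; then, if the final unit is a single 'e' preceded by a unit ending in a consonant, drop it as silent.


Word: "button" (6 letters)
Left-to-right scan:
  (1) 'b' (letter)
  (2) 'u' (letter)
  (3) 't' (letter)
  (4) 't' (letter)
  (5) 'o' (letter)
  (6) 'n' (letter)
Units from scan: 6
Sound units = 6 units


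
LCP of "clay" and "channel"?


Word 1: "clay"
Word 2: "channel"
Comparing from start:
  Pos 0: 'c' == 'c'
  Pos 1: 'l' != 'h' (stop)
LCP = "c" (length 1)


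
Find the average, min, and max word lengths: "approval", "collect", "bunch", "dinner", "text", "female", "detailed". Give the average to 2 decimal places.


Lengths: "approval"=8, "collect"=7, "bunch"=5, "dinner"=6, "text"=4, "female"=6, "detailed"=8
Sum = 44, Count = 7
Average = 44/7 = 6.29
= avg=6.29, min=4, max=8


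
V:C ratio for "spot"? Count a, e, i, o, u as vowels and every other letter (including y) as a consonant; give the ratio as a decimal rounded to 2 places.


Word: "spot"
Vowels (a,e,i,o,u): 1
Consonants: 3
Ratio = 1/3
= 0.33


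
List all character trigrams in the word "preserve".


Word: "preserve" (length 8)
Number of trigrams = 8 - 3 + 1 = 6
  Position 0: "pre"
  Position 1: "res"
  Position 2: "ese"
  Position 3: "ser"
  Position 4: "erv"
  Position 5: "rve"
Trigrams = "pre", "res", "ese", "ser", "erv", "rve"


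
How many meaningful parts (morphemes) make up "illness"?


Word: "illness"
Morphemes: ill | -ness
Each morpheme carries meaning
= 2 morphemes


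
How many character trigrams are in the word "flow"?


Word: "flow" (length 4)
Number of 3-grams = length - 3 + 1 = 4 - 3 + 1
= 2


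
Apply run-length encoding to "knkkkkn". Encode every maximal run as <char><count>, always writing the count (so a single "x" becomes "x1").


String: "knkkkkn"
Scanning for consecutive runs:
  'k' x 1
  'n' x 1
  'k' x 4
  'n' x 1
RLE = "k1n1k4n1"


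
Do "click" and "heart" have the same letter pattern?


Pattern of "click": [0, 1, 2, 0, 3]
Pattern of "heart": [0, 1, 2, 3, 4]
Patterns do not match
Same pattern = No


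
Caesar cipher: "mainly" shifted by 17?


Word: "mainly"
Shift: 17
Each letter → (letter + shift) mod 26:
  'm' (12) + 17 = 3 → 'd'
  'a' (0) + 17 = 17 → 'r'
  'i' (8) + 17 = 25 → 'z'
  'n' (13) + 17 = 4 → 'e'
  'l' (11) + 17 = 2 → 'c'
  'y' (24) + 17 = 15 → 'p'
Result = "drzecp"


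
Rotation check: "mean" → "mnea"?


Word: "mean", Candidate: "mnea"
Method: check if candidate is substring of word+word
"meanmean" contains "mnea"? No
Is rotation = No


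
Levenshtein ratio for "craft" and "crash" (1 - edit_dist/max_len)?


Word 1: "craft" (length 5)
Word 2: "crash" (length 5)
One optimal edit sequence:
  1. keep 'c'
  2. keep 'r'
  3. keep 'a'
  4. substitute 'f' -> 's'  (+1)
  5. substitute 't' -> 'h'  (+1)
Edit distance = 2
Max length = max(5, 5) = 5
Similarity = 1 - 2/5
= 0.6000


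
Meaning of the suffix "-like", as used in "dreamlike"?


Suffix: -like
Example: dreamlike = dream + -like
Meaning = resembling


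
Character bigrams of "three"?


Word: "three" (length 5)
Number of bigrams = 5 - 2 + 1 = 4
  Position 0: "th"
  Position 1: "hr"
  Position 2: "re"
  Position 3: "ee"
Bigrams = "th", "hr", "re", "ee"


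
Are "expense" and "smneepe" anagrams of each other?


Word 1: "expense" → sorted: eeenpsx
Word 2: "smneepe" → sorted: eeemnps
Same letters? eeenpsx != eeemnps
Anagram = No


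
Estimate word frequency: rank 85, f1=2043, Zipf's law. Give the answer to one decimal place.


Zipf's law: f(r) = f(1) / r
f(1) = 2043
f(85) = 2043 / 85
= 24.0 occurrences


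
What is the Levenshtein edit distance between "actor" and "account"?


Word 1: "actor" (length 5)
Word 2: "account" (length 7)
One optimal edit sequence (insert/delete/substitute each cost 1):
  1. keep 'a'
  2. keep 'c'
  3. substitute 't' -> 'c'  (+1)
  4. keep 'o'
  5. insert 'u'  (+1)
  6. insert 'n'  (+1)
  7. substitute 'r' -> 't'  (+1)
Total edit operations: 4
Edit distance = 4


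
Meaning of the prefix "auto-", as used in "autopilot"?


Prefix: auto-
Example: autopilot (auto- + pilot)
Meaning = self


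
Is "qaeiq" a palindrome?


Word: "qaeiq"
Reversed: "qieaq"
Forward == Backward? qaeiq != qieaq
Palindrome = No


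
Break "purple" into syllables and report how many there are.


Word: "purple"
Syllable breakdown: pur / ple
Counting: 2 parts
= 2 syllables


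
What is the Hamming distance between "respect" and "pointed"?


Comparing character by character (same length = 7):
  Pos 0: 'r' vs 'p' !=
  Pos 1: 'e' vs 'o' !=
  Pos 2: 's' vs 'i' !=
  Pos 3: 'p' vs 'n' !=
  Pos 4: 'e' vs 't' !=
  Pos 5: 'c' vs 'e' !=
  Pos 6: 't' vs 'd' !=
Hamming distance = 7


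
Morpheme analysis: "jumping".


Word: "jumping"
Morphemes: jump + -ing
Each morpheme carries meaning
= 2 morphemes


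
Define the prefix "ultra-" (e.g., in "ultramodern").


Prefix: ultra-
As in: ultramodern -> ultra- + modern
Meaning = beyond


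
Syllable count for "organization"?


Word: "organization"
Syllable breakdown: or · gan · i · za · tion
Counting: 5 parts
= 5 syllables


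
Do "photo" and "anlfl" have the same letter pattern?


Pattern of "photo": [0, 1, 2, 3, 2]
Pattern of "anlfl": [0, 1, 2, 3, 2]
Patterns match
Same pattern = Yes


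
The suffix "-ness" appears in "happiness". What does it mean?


Suffix: -ness
Example: happiness = happy + -ness, with a spelling change
Meaning = state of being


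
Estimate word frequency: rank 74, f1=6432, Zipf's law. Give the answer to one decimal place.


Zipf's law: f(r) = f(1) / r
f(1) = 6432
f(74) = 6432 / 74
= 86.9 occurrences


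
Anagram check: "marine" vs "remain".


Word 1: "marine" → sorted: aeimnr
Word 2: "remain" → sorted: aeimnr
Same letters? aeimnr == aeimnr
Anagram = Yes


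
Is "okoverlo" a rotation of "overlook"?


Word: "overlook", Candidate: "okoverlo"
Method: check if candidate is substring of word+word
"overlookoverlook" contains "okoverlo"? Yes
Is rotation = Yes


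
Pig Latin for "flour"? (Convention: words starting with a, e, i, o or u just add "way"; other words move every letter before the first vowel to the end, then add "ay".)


Word: "flour"
Starts with consonant(s) → move to end, add 'ay'
Consonant cluster: "fl"
Pig Latin = "ourflay"


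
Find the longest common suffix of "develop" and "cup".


Word 1: "develop"
Word 2: "cup"
Comparing from end:
  Pos -1: 'p' == 'p'
  Pos -2: 'o' != 'u' (stop)
LCS = "p" (length 1)


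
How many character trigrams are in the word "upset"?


Word: "upset" (length 5)
Number of 3-grams = length - 3 + 1 = 5 - 3 + 1
= 3


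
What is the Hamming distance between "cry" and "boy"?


Comparing character by character (same length = 3):
  Pos 0: 'c' vs 'b' !=
  Pos 1: 'r' vs 'o' !=
  Pos 2: 'y' vs 'y' =
Hamming distance = 2


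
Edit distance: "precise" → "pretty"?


Word 1: "precise" (length 7)
Word 2: "pretty" (length 6)
One optimal edit sequence (insert/delete/substitute each cost 1):
  1. keep 'p'
  2. keep 'r'
  3. keep 'e'
  4. delete 'c'  (+1)
  5. substitute 'i' -> 't'  (+1)
  6. substitute 's' -> 't'  (+1)
  7. substitute 'e' -> 'y'  (+1)
Total edit operations: 4
Edit distance = 4


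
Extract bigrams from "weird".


Word: "weird" (length 5)
Number of bigrams = 5 - 2 + 1 = 4
  Position 0: "we"
  Position 1: "ei"
  Position 2: "ir"
  Position 3: "rd"
Bigrams = "we", "ei", "ir", "rd"


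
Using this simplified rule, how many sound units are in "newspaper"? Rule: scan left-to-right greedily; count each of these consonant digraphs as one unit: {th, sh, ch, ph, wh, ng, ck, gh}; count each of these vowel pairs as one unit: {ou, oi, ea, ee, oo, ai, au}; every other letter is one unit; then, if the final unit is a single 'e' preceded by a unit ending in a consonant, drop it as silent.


Word: "newspaper" (9 letters)
Left-to-right scan:
  1. 'n' (letter)
  2. 'e' (letter)
  3. 'w' (letter)
  4. 's' (letter)
  5. 'p' (letter)
  6. 'a' (letter)
  7. 'p' (letter)
  8. 'e' (letter)
  9. 'r' (letter)
Units from scan: 9
Sound units = 9 units


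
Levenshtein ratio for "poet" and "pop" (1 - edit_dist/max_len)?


Word 1: "poet" (length 4)
Word 2: "pop" (length 3)
One optimal edit sequence:
  1. keep 'p'
  2. keep 'o'
  3. delete 'e'  (+1)
  4. substitute 't' -> 'p'  (+1)
Edit distance = 2
Max length = max(4, 3) = 4
Similarity = 1 - 2/4
= 0.5000


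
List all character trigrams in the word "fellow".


Word: "fellow" (length 6)
Number of trigrams = 6 - 3 + 1 = 4
  Position 0: "fel"
  Position 1: "ell"
  Position 2: "llo"
  Position 3: "low"
Trigrams = "fel", "ell", "llo", "low"


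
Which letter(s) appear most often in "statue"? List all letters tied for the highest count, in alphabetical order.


Word: "statue"
Letter counts:
  'a': 1
  'e': 1
  's': 1
  't': 2
  'u': 1
Maximum count = 2
Most frequent = 't' (2 times each)


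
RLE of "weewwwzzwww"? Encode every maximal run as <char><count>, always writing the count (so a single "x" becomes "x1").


String: "weewwwzzwww"
Scanning for consecutive runs:
  'w' x 1
  'e' x 2
  'w' x 3
  'z' x 2
  'w' x 3
RLE = "w1e2w3z2w3"


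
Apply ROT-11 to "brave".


Word: "brave"
Shift: 11
Each letter → (letter + shift) mod 26:
  'b' (1) + 11 = 12 → 'm'
  'r' (17) + 11 = 2 → 'c'
  'a' (0) + 11 = 11 → 'l'
  'v' (21) + 11 = 6 → 'g'
  'e' (4) + 11 = 15 → 'p'
Result = "mclgp"


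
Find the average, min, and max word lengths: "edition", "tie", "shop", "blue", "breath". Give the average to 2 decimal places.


Lengths: "edition"=7, "tie"=3, "shop"=4, "blue"=4, "breath"=6
Sum = 24, Count = 5
Average = 24/5 = 4.80
= avg=4.80, min=3, max=7


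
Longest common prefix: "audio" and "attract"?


Word 1: "audio"
Word 2: "attract"
Comparing from start:
  Pos 0: 'a' == 'a'
  Pos 1: 'u' != 't' (stop)
LCP = "a" (length 1)


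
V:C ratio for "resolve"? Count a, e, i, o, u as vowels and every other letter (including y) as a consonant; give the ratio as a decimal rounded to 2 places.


Word: "resolve"
Vowels (a,e,i,o,u): 3
Consonants: 4
Ratio = 3/4
= 0.75


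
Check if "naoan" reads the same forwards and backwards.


Word: "naoan"
Reversed: "naoan"
Forward == Backward? naoan == naoan
Palindrome = Yes


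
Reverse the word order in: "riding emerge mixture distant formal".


Original: "riding emerge mixture distant formal"
Words (1..n): riding | emerge | mixture | distant | formal
Reversed (n..1): formal | distant | mixture | emerge | riding
Result = "formal distant mixture emerge riding"


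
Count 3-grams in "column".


Word: "column" (length 6)
Number of 3-grams = length - 3 + 1 = 6 - 3 + 1
= 4


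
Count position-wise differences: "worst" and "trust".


Comparing character by character (same length = 5):
  Pos 0: 'w' vs 't' !=
  Pos 1: 'o' vs 'r' !=
  Pos 2: 'r' vs 'u' !=
  Pos 3: 's' vs 's' =
  Pos 4: 't' vs 't' =
Hamming distance = 3


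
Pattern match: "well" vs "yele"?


Pattern of "well": [0, 1, 2, 2]
Pattern of "yele": [0, 1, 2, 1]
Patterns do not match
Same pattern = No


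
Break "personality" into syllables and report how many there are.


Word: "personality"
Syllable breakdown: per | son | al | i | ty
Counting: 5 parts
= 5 syllables


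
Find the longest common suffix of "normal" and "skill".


Word 1: "normal"
Word 2: "skill"
Comparing from end:
  Pos -1: 'l' == 'l'
  Pos -2: 'a' != 'l' (stop)
LCS = "l" (length 1)


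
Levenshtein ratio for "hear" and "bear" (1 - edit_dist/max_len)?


Word 1: "hear" (length 4)
Word 2: "bear" (length 4)
One optimal edit sequence:
  1. substitute 'h' -> 'b'  (+1)
  2. keep 'e'
  3. keep 'a'
  4. keep 'r'
Edit distance = 1
Max length = max(4, 4) = 4
Similarity = 1 - 1/4
= 0.7500


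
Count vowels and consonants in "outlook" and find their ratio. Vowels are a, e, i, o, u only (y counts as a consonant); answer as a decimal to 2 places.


Word: "outlook"
Vowels (a,e,i,o,u): 4
Consonants: 3
Ratio = 4/3
= 1.33


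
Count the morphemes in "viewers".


Word: "viewers"
Morphemes: view / -er / -s
Each morpheme carries meaning
= 3 morphemes


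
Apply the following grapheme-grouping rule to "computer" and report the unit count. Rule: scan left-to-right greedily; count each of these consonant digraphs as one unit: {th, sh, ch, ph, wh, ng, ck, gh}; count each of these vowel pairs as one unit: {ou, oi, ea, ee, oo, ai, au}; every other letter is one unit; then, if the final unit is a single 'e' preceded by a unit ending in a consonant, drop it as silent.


Word: "computer" (8 letters)
Left-to-right scan:
  [1] 'c' (letter)
  [2] 'o' (letter)
  [3] 'm' (letter)
  [4] 'p' (letter)
  [5] 'u' (letter)
  [6] 't' (letter)
  [7] 'e' (letter)
  [8] 'r' (letter)
Units from scan: 8
Sound units = 8 units


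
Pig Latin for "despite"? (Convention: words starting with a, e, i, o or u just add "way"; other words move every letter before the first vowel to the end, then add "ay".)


Word: "despite"
Starts with consonant(s) → move to end, add 'ay'
Consonant cluster: "d"
Pig Latin = "espiteday"


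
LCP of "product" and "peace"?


Word 1: "product"
Word 2: "peace"
Comparing from start:
  Pos 0: 'p' == 'p'
  Pos 1: 'r' != 'e' (stop)
LCP = "p" (length 1)


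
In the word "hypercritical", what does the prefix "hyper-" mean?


Prefix: hyper-
Example: hypercritical (hyper- + critical)
Meaning = over / excessive


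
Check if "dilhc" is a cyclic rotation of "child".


Word: "child", Candidate: "dilhc"
Method: check if candidate is substring of word+word
"childchild" contains "dilhc"? No
Is rotation = No


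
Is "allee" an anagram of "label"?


Word 1: "label" → sorted: abell
Word 2: "allee" → sorted: aeell
Same letters? abell != aeell
Anagram = No


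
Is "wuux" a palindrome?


Word: "wuux"
Reversed: "xuuw"
Forward == Backward? wuux != xuuw
Palindrome = No


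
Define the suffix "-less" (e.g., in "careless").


Suffix: -less
Example: careless = care + -less
Meaning = without


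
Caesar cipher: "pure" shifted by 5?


Word: "pure"
Shift: 5
Each letter → (letter + shift) mod 26:
  'p' (15) + 5 = 20 → 'u'
  'u' (20) + 5 = 25 → 'z'
  'r' (17) + 5 = 22 → 'w'
  'e' (4) + 5 = 9 → 'j'
Result = "uzwj"


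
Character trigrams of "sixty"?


Word: "sixty" (length 5)
Number of trigrams = 5 - 3 + 1 = 3
  Position 0: "six"
  Position 1: "ixt"
  Position 2: "xty"
Trigrams = "six", "ixt", "xty"


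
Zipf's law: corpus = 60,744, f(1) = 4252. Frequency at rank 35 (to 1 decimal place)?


Zipf's law: f(r) = f(1) / r
f(1) = 4252
f(35) = 4252 / 35
= 121.5 occurrences


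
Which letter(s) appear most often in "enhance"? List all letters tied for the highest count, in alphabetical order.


Word: "enhance"
Letter counts:
  'a': 1
  'c': 1
  'e': 2
  'h': 1
  'n': 2
Maximum count = 2
Most frequent = 'e', 'n' (2 times each)


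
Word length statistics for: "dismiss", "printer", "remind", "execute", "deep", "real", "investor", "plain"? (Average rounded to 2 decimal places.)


Lengths: "dismiss"=7, "printer"=7, "remind"=6, "execute"=7, "deep"=4, "real"=4, "investor"=8, "plain"=5
Sum = 48, Count = 8
Average = 48/8 = 6.00
= avg=6.00, min=4, max=8


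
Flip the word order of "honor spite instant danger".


Original: "honor spite instant danger"
Words (1..n): honor | spite | instant | danger
Reversed (n..1): danger | instant | spite | honor
Result = "danger instant spite honor"


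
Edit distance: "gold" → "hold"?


Word 1: "gold" (length 4)
Word 2: "hold" (length 4)
One optimal edit sequence (insert/delete/substitute each cost 1):
  1. substitute 'g' -> 'h'  (+1)
  2. keep 'o'
  3. keep 'l'
  4. keep 'd'
Total edit operations: 1
Edit distance = 1


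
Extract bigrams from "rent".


Word: "rent" (length 4)
Number of bigrams = 4 - 2 + 1 = 3
  Position 0: "re"
  Position 1: "en"
  Position 2: "nt"
Bigrams = "re", "en", "nt"


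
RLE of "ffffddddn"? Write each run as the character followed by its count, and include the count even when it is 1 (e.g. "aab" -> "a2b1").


String: "ffffddddn"
Scanning for consecutive runs:
  'f' x 4
  'd' x 4
  'n' x 1
RLE = "f4d4n1"


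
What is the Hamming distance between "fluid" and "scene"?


Comparing character by character (same length = 5):
  Pos 0: 'f' vs 's' !=
  Pos 1: 'l' vs 'c' !=
  Pos 2: 'u' vs 'e' !=
  Pos 3: 'i' vs 'n' !=
  Pos 4: 'd' vs 'e' !=
Hamming distance = 5


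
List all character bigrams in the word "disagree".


Word: "disagree" (length 8)
Number of bigrams = 8 - 2 + 1 = 7
  Position 0: "di"
  Position 1: "is"
  Position 2: "sa"
  Position 3: "ag"
  Position 4: "gr"
  Position 5: "re"
  Position 6: "ee"
Bigrams = "di", "is", "sa", "ag", "gr", "re", "ee"


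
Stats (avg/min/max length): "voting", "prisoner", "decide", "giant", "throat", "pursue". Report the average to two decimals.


Lengths: "voting"=6, "prisoner"=8, "decide"=6, "giant"=5, "throat"=6, "pursue"=6
Sum = 37, Count = 6
Average = 37/6 = 6.17
= avg=6.17, min=5, max=8


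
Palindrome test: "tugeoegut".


Word: "tugeoegut"
Reversed: "tugeoegut"
Forward == Backward? tugeoegut == tugeoegut
Palindrome = Yes


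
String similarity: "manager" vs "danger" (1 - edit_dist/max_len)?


Word 1: "manager" (length 7)
Word 2: "danger" (length 6)
One optimal edit sequence:
  1. substitute 'm' -> 'd'  (+1)
  2. keep 'a'
  3. keep 'n'
  4. delete 'a'  (+1)
  5. keep 'g'
  6. keep 'e'
  7. keep 'r'
Edit distance = 2
Max length = max(7, 6) = 7
Similarity = 1 - 2/7
= 0.7143


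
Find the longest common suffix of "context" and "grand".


Word 1: "context"
Word 2: "grand"
Comparing from end:
  Pos -1: 't' != 'd' (stop)
LCS = "" (length 0)


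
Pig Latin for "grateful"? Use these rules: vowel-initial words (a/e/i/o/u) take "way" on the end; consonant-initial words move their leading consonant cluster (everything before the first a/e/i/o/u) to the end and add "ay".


Word: "grateful"
Starts with consonant(s) → move to end, add 'ay'
Consonant cluster: "gr"
Pig Latin = "atefulgray"


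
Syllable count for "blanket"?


Word: "blanket"
Syllable breakdown: blan · ket
Counting: 2 parts
= 2 syllables


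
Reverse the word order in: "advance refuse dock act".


Original: "advance refuse dock act"
Words (1..n): advance | refuse | dock | act
Reversed (n..1): act | dock | refuse | advance
Result = "act dock refuse advance"


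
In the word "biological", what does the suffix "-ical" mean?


Suffix: -ical
Example: biological = biology + -ical, with a spelling change
Meaning = relating to


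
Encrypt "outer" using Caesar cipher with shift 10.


Word: "outer"
Shift: 10
Each letter → (letter + shift) mod 26:
  'o' (14) + 10 = 24 → 'y'
  'u' (20) + 10 = 4 → 'e'
  't' (19) + 10 = 3 → 'd'
  'e' (4) + 10 = 14 → 'o'
  'r' (17) + 10 = 1 → 'b'
Result = "yedob"


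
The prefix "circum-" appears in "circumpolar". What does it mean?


Prefix: circum-
Example: circumpolar (circum- + polar)
Meaning = around


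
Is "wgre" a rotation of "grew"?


Word: "grew", Candidate: "wgre"
Method: check if candidate is substring of word+word
"grewgrew" contains "wgre"? Yes
Is rotation = Yes


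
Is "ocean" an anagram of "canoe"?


Word 1: "canoe" → sorted: aceno
Word 2: "ocean" → sorted: aceno
Same letters? aceno == aceno
Anagram = Yes


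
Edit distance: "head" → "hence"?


Word 1: "head" (length 4)
Word 2: "hence" (length 5)
One optimal edit sequence (insert/delete/substitute each cost 1):
  1. keep 'h'
  2. keep 'e'
  3. insert 'n'  (+1)
  4. substitute 'a' -> 'c'  (+1)
  5. substitute 'd' -> 'e'  (+1)
Total edit operations: 3
Edit distance = 3


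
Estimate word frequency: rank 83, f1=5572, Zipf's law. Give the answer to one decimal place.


Zipf's law: f(r) = f(1) / r
f(1) = 5572
f(83) = 5572 / 83
= 67.1 occurrences


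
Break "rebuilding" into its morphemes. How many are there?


Word: "rebuilding"
Morphemes: re- + build + -ing
Each morpheme carries meaning
= 3 morphemes


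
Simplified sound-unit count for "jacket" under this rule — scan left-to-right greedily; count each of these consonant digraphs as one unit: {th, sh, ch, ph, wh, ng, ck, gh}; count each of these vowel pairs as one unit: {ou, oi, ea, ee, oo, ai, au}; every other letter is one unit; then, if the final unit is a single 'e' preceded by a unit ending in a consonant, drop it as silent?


Word: "jacket" (6 letters)
Left-to-right scan:
  1. 'j' (letter)
  2. 'a' (letter)
  3. 'ck' (digraph)
  4. 'e' (letter)
  5. 't' (letter)
Units from scan: 5
Sound units = 5 units


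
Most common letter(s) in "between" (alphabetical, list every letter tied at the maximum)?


Word: "between"
Letter counts:
  'b': 1
  'e': 3
  'n': 1
  't': 1
  'w': 1
Maximum count = 3
Most frequent = 'e' (3 times each)


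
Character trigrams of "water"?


Word: "water" (length 5)
Number of trigrams = 5 - 3 + 1 = 3
  Position 0: "wat"
  Position 1: "ate"
  Position 2: "ter"
Trigrams = "wat", "ate", "ter"


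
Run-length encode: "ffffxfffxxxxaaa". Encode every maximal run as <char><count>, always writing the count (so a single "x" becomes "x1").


String: "ffffxfffxxxxaaa"
Scanning for consecutive runs:
  'f' x 4
  'x' x 1
  'f' x 3
  'x' x 4
  'a' x 3
RLE = "f4x1f3x4a3"


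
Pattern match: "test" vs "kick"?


Pattern of "test": [0, 1, 2, 0]
Pattern of "kick": [0, 1, 2, 0]
Patterns match
Same pattern = Yes


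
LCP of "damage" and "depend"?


Word 1: "damage"
Word 2: "depend"
Comparing from start:
  Pos 0: 'd' == 'd'
  Pos 1: 'a' != 'e' (stop)
LCP = "d" (length 1)


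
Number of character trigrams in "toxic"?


Word: "toxic" (length 5)
Number of 3-grams = length - 3 + 1 = 5 - 3 + 1
= 3


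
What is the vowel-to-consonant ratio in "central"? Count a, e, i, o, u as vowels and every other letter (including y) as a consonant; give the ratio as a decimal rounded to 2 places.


Word: "central"
Vowels (a,e,i,o,u): 2
Consonants: 5
Ratio = 2/5
= 0.40


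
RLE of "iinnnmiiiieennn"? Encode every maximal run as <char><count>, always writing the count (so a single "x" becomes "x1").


String: "iinnnmiiiieennn"
Scanning for consecutive runs:
  'i' x 2
  'n' x 3
  'm' x 1
  'i' x 4
  'e' x 2
  'n' x 3
RLE = "i2n3m1i4e2n3"


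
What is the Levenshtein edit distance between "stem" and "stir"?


Word 1: "stem" (length 4)
Word 2: "stir" (length 4)
One optimal edit sequence (insert/delete/substitute each cost 1):
  1. keep 's'
  2. keep 't'
  3. substitute 'e' -> 'i'  (+1)
  4. substitute 'm' -> 'r'  (+1)
Total edit operations: 2
Edit distance = 2


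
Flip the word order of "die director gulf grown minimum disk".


Original: "die director gulf grown minimum disk"
Words (1..n): die | director | gulf | grown | minimum | disk
Reversed (n..1): disk | minimum | grown | gulf | director | die
Result = "disk minimum grown gulf director die"


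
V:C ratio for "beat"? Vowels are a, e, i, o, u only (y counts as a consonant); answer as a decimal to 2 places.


Word: "beat"
Vowels (a,e,i,o,u): 2
Consonants: 2
Ratio = 2/2
= 1.00


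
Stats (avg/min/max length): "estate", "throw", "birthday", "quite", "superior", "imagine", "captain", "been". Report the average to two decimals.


Lengths: "estate"=6, "throw"=5, "birthday"=8, "quite"=5, "superior"=8, "imagine"=7, "captain"=7, "been"=4
Sum = 50, Count = 8
Average = 50/8 = 6.25
= avg=6.25, min=4, max=8


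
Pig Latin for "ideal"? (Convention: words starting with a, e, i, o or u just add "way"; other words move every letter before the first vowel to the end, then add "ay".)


Word: "ideal"
Starts with vowel → add 'way'
Pig Latin = "idealway"


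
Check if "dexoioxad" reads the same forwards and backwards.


Word: "dexoioxad"
Reversed: "daxoioxed"
Forward == Backward? dexoioxad != daxoioxed
Palindrome = No


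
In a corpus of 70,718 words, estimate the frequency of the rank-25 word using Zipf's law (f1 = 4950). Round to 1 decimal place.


Zipf's law: f(r) = f(1) / r
f(1) = 4950
f(25) = 4950 / 25
= 198.0 occurrences


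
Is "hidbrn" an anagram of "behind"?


Word 1: "behind" → sorted: bdehin
Word 2: "hidbrn" → sorted: bdhinr
Same letters? bdehin != bdhinr
Anagram = No


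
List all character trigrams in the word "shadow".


Word: "shadow" (length 6)
Number of trigrams = 6 - 3 + 1 = 4
  Position 0: "sha"
  Position 1: "had"
  Position 2: "ado"
  Position 3: "dow"
Trigrams = "sha", "had", "ado", "dow"


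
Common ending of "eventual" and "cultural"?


Word 1: "eventual"
Word 2: "cultural"
Comparing from end:
  Pos -1: 'l' == 'l'
  Pos -2: 'a' == 'a'
  Pos -3: 'u' != 'r' (stop)
LCS = "al" (length 2)


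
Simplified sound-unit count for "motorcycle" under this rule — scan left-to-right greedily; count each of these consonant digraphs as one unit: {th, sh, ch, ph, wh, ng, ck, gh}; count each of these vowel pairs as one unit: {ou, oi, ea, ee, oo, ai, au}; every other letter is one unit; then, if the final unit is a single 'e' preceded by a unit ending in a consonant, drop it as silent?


Word: "motorcycle" (10 letters)
Left-to-right scan:
  1. 'm' (letter)
  2. 'o' (letter)
  3. 't' (letter)
  4. 'o' (letter)
  5. 'r' (letter)
  6. 'c' (letter)
  7. 'y' (letter)
  8. 'c' (letter)
  9. 'l' (letter)
  10. 'e' (letter)
Units from scan: 10
Final unit is 'e' after a consonant -> drop as silent (-1)
Sound units = 9 units


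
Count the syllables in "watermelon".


Word: "watermelon"
Syllable breakdown: wa · ter · mel · on
Counting: 4 parts
= 4 syllables


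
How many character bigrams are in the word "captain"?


Word: "captain" (length 7)
Number of 2-grams = length - 2 + 1 = 7 - 2 + 1
= 6


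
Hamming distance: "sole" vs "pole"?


Comparing character by character (same length = 4):
  Pos 0: 's' vs 'p' !=
  Pos 1: 'o' vs 'o' =
  Pos 2: 'l' vs 'l' =
  Pos 3: 'e' vs 'e' =
Hamming distance = 1


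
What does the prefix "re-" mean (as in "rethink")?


Prefix: re-
As in: rethink -> re- + think
Meaning = again


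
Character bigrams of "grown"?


Word: "grown" (length 5)
Number of bigrams = 5 - 2 + 1 = 4
  Position 0: "gr"
  Position 1: "ro"
  Position 2: "ow"
  Position 3: "wn"
Bigrams = "gr", "ro", "ow", "wn"


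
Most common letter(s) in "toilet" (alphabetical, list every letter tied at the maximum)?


Word: "toilet"
Letter counts:
  'e': 1
  'i': 1
  'l': 1
  'o': 1
  't': 2
Maximum count = 2
Most frequent = 't' (2 times each)


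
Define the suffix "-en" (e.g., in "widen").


Suffix: -en
Example: widen (wide + -en, with a spelling change)
Meaning = to make / become


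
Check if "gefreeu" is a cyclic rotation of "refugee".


Word: "refugee", Candidate: "gefreeu"
Method: check if candidate is substring of word+word
"refugeerefugee" contains "gefreeu"? No
Is rotation = No


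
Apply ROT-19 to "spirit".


Word: "spirit"
Shift: 19
Each letter → (letter + shift) mod 26:
  's' (18) + 19 = 11 → 'l'
  'p' (15) + 19 = 8 → 'i'
  'i' (8) + 19 = 1 → 'b'
  'r' (17) + 19 = 10 → 'k'
  'i' (8) + 19 = 1 → 'b'
  't' (19) + 19 = 12 → 'm'
Result = "libkbm"


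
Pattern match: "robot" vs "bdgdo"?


Pattern of "robot": [0, 1, 2, 1, 3]
Pattern of "bdgdo": [0, 1, 2, 1, 3]
Patterns match
Same pattern = Yes


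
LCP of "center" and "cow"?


Word 1: "center"
Word 2: "cow"
Comparing from start:
  Pos 0: 'c' == 'c'
  Pos 1: 'e' != 'o' (stop)
LCP = "c" (length 1)


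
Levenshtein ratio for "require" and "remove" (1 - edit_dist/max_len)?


Word 1: "require" (length 7)
Word 2: "remove" (length 6)
One optimal edit sequence:
  1. keep 'r'
  2. keep 'e'
  3. delete 'q'  (+1)
  4. substitute 'u' -> 'm'  (+1)
  5. substitute 'i' -> 'o'  (+1)
  6. substitute 'r' -> 'v'  (+1)
  7. keep 'e'
Edit distance = 4
Max length = max(7, 6) = 7
Similarity = 1 - 4/7
= 0.4286


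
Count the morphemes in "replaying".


Word: "replaying"
Morphemes: re- / play / -ing
Each morpheme carries meaning
= 3 morphemes


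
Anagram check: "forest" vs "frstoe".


Word 1: "forest" → sorted: eforst
Word 2: "frstoe" → sorted: eforst
Same letters? eforst == eforst
Anagram = Yes


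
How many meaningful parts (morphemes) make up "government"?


Word: "government"
Morphemes: govern + -ment
Each morpheme carries meaning
= 2 morphemes


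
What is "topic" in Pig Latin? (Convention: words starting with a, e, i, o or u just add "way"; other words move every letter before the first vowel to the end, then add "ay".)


Word: "topic"
Starts with consonant(s) → move to end, add 'ay'
Consonant cluster: "t"
Pig Latin = "opictay"


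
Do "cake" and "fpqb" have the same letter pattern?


Pattern of "cake": [0, 1, 2, 3]
Pattern of "fpqb": [0, 1, 2, 3]
Patterns match
Same pattern = Yes


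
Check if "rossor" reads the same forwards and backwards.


Word: "rossor"
Reversed: "rossor"
Forward == Backward? rossor == rossor
Palindrome = Yes


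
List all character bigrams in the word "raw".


Word: "raw" (length 3)
Number of bigrams = 3 - 2 + 1 = 2
  Position 0: "ra"
  Position 1: "aw"
Bigrams = "ra", "aw"


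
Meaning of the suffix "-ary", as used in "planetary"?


Suffix: -ary
Example: planetary (planet + -ary)
Meaning = relating to


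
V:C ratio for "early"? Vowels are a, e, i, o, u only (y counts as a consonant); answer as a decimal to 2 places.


Word: "early"
Vowels (a,e,i,o,u): 2
Consonants: 3
Ratio = 2/3
= 0.67


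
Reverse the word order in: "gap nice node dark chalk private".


Original: "gap nice node dark chalk private"
Words (1..n): gap | nice | node | dark | chalk | private
Reversed (n..1): private | chalk | dark | node | nice | gap
Result = "private chalk dark node nice gap"


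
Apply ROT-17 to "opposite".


Word: "opposite"
Shift: 17
Each letter → (letter + shift) mod 26:
  'o' (14) + 17 = 5 → 'f'
  'p' (15) + 17 = 6 → 'g'
  'p' (15) + 17 = 6 → 'g'
  'o' (14) + 17 = 5 → 'f'
  's' (18) + 17 = 9 → 'j'
  'i' (8) + 17 = 25 → 'z'
  't' (19) + 17 = 10 → 'k'
  'e' (4) + 17 = 21 → 'v'
Result = "fggfjzkv"


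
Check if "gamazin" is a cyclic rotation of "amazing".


Word: "amazing", Candidate: "gamazin"
Method: check if candidate is substring of word+word
"amazingamazing" contains "gamazin"? Yes
Is rotation = Yes


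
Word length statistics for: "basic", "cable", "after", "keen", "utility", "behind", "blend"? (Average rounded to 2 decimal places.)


Lengths: "basic"=5, "cable"=5, "after"=5, "keen"=4, "utility"=7, "behind"=6, "blend"=5
Sum = 37, Count = 7
Average = 37/7 = 5.29
= avg=5.29, min=4, max=7


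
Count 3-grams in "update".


Word: "update" (length 6)
Number of 3-grams = length - 3 + 1 = 6 - 3 + 1
= 4


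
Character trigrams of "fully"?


Word: "fully" (length 5)
Number of trigrams = 5 - 3 + 1 = 3
  Position 0: "ful"
  Position 1: "ull"
  Position 2: "lly"
Trigrams = "ful", "ull", "lly"


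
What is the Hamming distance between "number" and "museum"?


Comparing character by character (same length = 6):
  Pos 0: 'n' vs 'm' !=
  Pos 1: 'u' vs 'u' =
  Pos 2: 'm' vs 's' !=
  Pos 3: 'b' vs 'e' !=
  Pos 4: 'e' vs 'u' !=
  Pos 5: 'r' vs 'm' !=
Hamming distance = 5


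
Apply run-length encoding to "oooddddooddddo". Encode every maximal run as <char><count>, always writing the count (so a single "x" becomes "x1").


String: "oooddddooddddo"
Scanning for consecutive runs:
  'o' x 3
  'd' x 4
  'o' x 2
  'd' x 4
  'o' x 1
RLE = "o3d4o2d4o1"


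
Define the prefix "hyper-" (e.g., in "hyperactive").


Prefix: hyper-
Example: hyperactive (hyper- + active)
Meaning = over / excessive


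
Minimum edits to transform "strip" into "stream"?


Word 1: "strip" (length 5)
Word 2: "stream" (length 6)
One optimal edit sequence (insert/delete/substitute each cost 1):
  1. keep 's'
  2. keep 't'
  3. keep 'r'
  4. insert 'e'  (+1)
  5. substitute 'i' -> 'a'  (+1)
  6. substitute 'p' -> 'm'  (+1)
Total edit operations: 3
Edit distance = 3


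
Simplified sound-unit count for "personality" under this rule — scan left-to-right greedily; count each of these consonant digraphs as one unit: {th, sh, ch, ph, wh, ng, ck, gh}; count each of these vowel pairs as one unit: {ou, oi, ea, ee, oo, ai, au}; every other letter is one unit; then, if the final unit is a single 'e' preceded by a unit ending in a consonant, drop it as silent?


Word: "personality" (11 letters)
Left-to-right scan:
  1. 'p' (letter)
  2. 'e' (letter)
  3. 'r' (letter)
  4. 's' (letter)
  5. 'o' (letter)
  6. 'n' (letter)
  7. 'a' (letter)
  8. 'l' (letter)
  9. 'i' (letter)
  10. 't' (letter)
  11. 'y' (letter)
Units from scan: 11
Sound units = 11 units


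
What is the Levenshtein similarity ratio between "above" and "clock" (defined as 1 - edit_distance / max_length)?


Word 1: "above" (length 5)
Word 2: "clock" (length 5)
One optimal edit sequence:
  1. substitute 'a' -> 'c'  (+1)
  2. substitute 'b' -> 'l'  (+1)
  3. keep 'o'
  4. substitute 'v' -> 'c'  (+1)
  5. substitute 'e' -> 'k'  (+1)
Edit distance = 4
Max length = max(5, 5) = 5
Similarity = 1 - 4/5
= 0.2000


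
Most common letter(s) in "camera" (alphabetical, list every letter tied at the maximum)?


Word: "camera"
Letter counts:
  'a': 2
  'c': 1
  'e': 1
  'm': 1
  'r': 1
Maximum count = 2
Most frequent = 'a' (2 times each)


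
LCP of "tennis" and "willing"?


Word 1: "tennis"
Word 2: "willing"
Comparing from start:
  Pos 0: 't' != 'w' (stop)
LCP = "" (length 0)


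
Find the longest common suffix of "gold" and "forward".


Word 1: "gold"
Word 2: "forward"
Comparing from end:
  Pos -1: 'd' == 'd'
  Pos -2: 'l' != 'r' (stop)
LCS = "d" (length 1)


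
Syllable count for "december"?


Word: "december"
Syllable breakdown: de / cem / ber
Counting: 3 parts
= 3 syllables


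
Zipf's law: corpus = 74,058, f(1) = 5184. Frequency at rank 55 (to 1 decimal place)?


Zipf's law: f(r) = f(1) / r
f(1) = 5184
f(55) = 5184 / 55
= 94.3 occurrences


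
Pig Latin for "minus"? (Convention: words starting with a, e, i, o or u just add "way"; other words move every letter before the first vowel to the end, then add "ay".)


Word: "minus"
Starts with consonant(s) → move to end, add 'ay'
Consonant cluster: "m"
Pig Latin = "inusmay"


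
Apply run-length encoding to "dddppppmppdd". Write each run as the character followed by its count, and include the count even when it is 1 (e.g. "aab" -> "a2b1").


String: "dddppppmppdd"
Scanning for consecutive runs:
  'd' x 3
  'p' x 4
  'm' x 1
  'p' x 2
  'd' x 2
RLE = "d3p4m1p2d2"


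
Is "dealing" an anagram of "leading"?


Word 1: "leading" → sorted: adegiln
Word 2: "dealing" → sorted: adegiln
Same letters? adegiln == adegiln
Anagram = Yes


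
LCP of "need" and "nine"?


Word 1: "need"
Word 2: "nine"
Comparing from start:
  Pos 0: 'n' == 'n'
  Pos 1: 'e' != 'i' (stop)
LCP = "n" (length 1)


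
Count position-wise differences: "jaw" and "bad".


Comparing character by character (same length = 3):
  Pos 0: 'j' vs 'b' !=
  Pos 1: 'a' vs 'a' =
  Pos 2: 'w' vs 'd' !=
Hamming distance = 2


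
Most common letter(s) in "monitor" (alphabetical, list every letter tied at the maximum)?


Word: "monitor"
Letter counts:
  'i': 1
  'm': 1
  'n': 1
  'o': 2
  'r': 1
  't': 1
Maximum count = 2
Most frequent = 'o' (2 times each)


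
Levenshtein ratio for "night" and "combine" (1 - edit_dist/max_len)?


Word 1: "night" (length 5)
Word 2: "combine" (length 7)
One optimal edit sequence:
  1. insert 'c'  (+1)
  2. insert 'o'  (+1)
  3. substitute 'n' -> 'm'  (+1)
  4. substitute 'i' -> 'b'  (+1)
  5. substitute 'g' -> 'i'  (+1)
  6. substitute 'h' -> 'n'  (+1)
  7. substitute 't' -> 'e'  (+1)
Edit distance = 7
Max length = max(5, 7) = 7
Similarity = 1 - 7/7
= 0.0000


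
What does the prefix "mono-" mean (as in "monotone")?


Prefix: mono-
Example: monotone = mono- + tone
Meaning = one


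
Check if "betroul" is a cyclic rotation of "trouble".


Word: "trouble", Candidate: "betroul"
Method: check if candidate is substring of word+word
"troubletrouble" contains "betroul"? No
Is rotation = No


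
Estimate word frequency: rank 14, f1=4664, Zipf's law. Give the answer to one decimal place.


Zipf's law: f(r) = f(1) / r
f(1) = 4664
f(14) = 4664 / 14
= 333.1 occurrences


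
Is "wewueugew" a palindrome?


Word: "wewueugew"
Reversed: "wegueuwew"
Forward == Backward? wewueugew != wegueuwew
Palindrome = No


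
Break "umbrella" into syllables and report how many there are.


Word: "umbrella"
Syllable breakdown: um | brel | la
Counting: 3 parts
= 3 syllables


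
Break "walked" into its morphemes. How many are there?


Word: "walked"
Morphemes: walk / -ed
Each morpheme carries meaning
= 2 morphemes
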